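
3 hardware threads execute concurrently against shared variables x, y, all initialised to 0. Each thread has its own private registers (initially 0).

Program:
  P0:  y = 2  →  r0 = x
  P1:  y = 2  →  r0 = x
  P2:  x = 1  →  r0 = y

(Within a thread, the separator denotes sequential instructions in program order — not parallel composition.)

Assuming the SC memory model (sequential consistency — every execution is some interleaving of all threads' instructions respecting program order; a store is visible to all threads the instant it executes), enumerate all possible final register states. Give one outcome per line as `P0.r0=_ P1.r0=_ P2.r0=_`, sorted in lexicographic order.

outcome vector order: (P0.r0,P1.r0,P2.r0)
|SC outcomes| = 5

P0.r0=0 P1.r0=0 P2.r0=2
P0.r0=0 P1.r0=1 P2.r0=2
P0.r0=1 P1.r0=0 P2.r0=2
P0.r0=1 P1.r0=1 P2.r0=0
P0.r0=1 P1.r0=1 P2.r0=2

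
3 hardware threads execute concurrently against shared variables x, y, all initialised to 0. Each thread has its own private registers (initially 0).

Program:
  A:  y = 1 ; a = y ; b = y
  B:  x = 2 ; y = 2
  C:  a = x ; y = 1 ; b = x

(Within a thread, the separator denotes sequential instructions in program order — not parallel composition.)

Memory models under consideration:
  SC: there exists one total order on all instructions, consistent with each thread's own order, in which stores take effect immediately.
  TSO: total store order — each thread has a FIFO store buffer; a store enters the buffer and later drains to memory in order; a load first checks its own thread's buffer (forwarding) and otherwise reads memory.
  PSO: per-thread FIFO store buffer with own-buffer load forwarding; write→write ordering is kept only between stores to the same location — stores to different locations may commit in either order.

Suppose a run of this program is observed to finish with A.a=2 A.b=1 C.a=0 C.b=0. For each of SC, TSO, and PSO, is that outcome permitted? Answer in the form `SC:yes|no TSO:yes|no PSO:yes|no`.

outcome vector order: (A.a,A.b,C.a,C.b)
[SC] allowed = {<1 1 0 0>; <1 1 0 2>; <1 1 2 2>; <1 2 0 0>; <1 2 0 2>; <1 2 2 2>; <2 1 0 2>; <2 1 2 2>; <2 2 0 0>; <2 2 0 2>; <2 2 2 2>}
[TSO] allowed = {<1 1 0 0>; <1 1 0 2>; <1 1 2 2>; <1 2 0 0>; <1 2 0 2>; <1 2 2 2>; <2 1 0 0>; <2 1 0 2>; <2 1 2 2>; <2 2 0 0>; <2 2 0 2>; <2 2 2 2>}
[PSO] allowed = {<1 1 0 0>; <1 1 0 2>; <1 1 2 2>; <1 2 0 0>; <1 2 0 2>; <1 2 2 2>; <2 1 0 0>; <2 1 0 2>; <2 1 2 2>; <2 2 0 0>; <2 2 0 2>; <2 2 2 2>}
target <2 1 0 0> ∈ {TSO,PSO}

SC:no TSO:yes PSO:yes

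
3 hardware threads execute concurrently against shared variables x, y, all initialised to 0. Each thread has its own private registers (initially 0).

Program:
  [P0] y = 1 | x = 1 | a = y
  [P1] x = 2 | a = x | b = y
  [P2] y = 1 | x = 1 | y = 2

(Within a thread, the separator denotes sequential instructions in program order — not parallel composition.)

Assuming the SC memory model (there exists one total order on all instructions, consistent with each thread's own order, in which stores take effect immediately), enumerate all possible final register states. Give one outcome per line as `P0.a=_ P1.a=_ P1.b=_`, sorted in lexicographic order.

P0.a=1 P1.a=1 P1.b=1
P0.a=1 P1.a=1 P1.b=2
P0.a=1 P1.a=2 P1.b=0
P0.a=1 P1.a=2 P1.b=1
P0.a=1 P1.a=2 P1.b=2
P0.a=2 P1.a=1 P1.b=1
P0.a=2 P1.a=1 P1.b=2
P0.a=2 P1.a=2 P1.b=0
P0.a=2 P1.a=2 P1.b=1
P0.a=2 P1.a=2 P1.b=2

outcome vector order: (P0.a,P1.a,P1.b)
|SC outcomes| = 10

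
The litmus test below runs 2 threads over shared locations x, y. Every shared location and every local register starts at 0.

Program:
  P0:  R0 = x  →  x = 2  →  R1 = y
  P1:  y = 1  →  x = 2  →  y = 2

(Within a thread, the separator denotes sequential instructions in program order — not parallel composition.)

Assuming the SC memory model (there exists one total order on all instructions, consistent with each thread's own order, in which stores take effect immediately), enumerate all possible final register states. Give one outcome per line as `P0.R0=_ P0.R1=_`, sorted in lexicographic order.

P0.R0=0 P0.R1=0
P0.R0=0 P0.R1=1
P0.R0=0 P0.R1=2
P0.R0=2 P0.R1=1
P0.R0=2 P0.R1=2

outcome vector order: (P0.R0,P0.R1)
|SC outcomes| = 5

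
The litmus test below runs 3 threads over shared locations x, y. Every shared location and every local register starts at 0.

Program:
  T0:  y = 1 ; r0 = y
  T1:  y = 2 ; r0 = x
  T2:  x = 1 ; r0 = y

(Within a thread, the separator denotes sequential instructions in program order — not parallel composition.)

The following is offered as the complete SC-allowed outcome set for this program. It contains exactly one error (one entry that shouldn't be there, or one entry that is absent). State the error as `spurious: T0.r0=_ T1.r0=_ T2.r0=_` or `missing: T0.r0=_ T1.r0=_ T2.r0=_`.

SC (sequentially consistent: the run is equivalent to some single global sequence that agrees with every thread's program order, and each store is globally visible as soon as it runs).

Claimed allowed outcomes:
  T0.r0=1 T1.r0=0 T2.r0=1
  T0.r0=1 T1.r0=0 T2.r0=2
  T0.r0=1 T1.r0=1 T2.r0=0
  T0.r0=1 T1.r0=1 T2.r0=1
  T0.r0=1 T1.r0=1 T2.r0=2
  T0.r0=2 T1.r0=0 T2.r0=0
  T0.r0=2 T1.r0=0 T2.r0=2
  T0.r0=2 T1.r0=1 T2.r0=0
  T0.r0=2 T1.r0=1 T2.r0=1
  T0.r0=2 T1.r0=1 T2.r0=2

spurious: T0.r0=2 T1.r0=0 T2.r0=0

outcome vector order: (T0.r0,T1.r0,T2.r0)
under SC → 101 102 110 111 112 202 210 211 212
claimed∖SC = {200}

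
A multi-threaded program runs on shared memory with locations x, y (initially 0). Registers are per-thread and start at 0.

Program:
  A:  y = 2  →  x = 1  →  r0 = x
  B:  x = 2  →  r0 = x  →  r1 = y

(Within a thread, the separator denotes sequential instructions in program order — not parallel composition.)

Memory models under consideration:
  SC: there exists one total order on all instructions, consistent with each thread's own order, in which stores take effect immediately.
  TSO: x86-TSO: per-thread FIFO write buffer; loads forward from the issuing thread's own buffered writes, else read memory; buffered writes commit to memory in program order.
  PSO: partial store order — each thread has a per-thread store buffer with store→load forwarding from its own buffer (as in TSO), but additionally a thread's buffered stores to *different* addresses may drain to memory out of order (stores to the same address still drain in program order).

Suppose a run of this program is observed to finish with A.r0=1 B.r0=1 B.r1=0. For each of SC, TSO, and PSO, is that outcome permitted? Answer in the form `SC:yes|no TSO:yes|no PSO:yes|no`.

SC:no TSO:no PSO:yes

outcome vector order: (A.r0,B.r0,B.r1)
[SC] allowed = {<1 1 2> <1 2 0> <1 2 2> <2 2 2>}
[TSO] allowed = {<1 1 2> <1 2 0> <1 2 2> <2 2 0> <2 2 2>}
[PSO] allowed = {<1 1 0> <1 1 2> <1 2 0> <1 2 2> <2 2 0> <2 2 2>}
target <1 1 0> ∈ {PSO}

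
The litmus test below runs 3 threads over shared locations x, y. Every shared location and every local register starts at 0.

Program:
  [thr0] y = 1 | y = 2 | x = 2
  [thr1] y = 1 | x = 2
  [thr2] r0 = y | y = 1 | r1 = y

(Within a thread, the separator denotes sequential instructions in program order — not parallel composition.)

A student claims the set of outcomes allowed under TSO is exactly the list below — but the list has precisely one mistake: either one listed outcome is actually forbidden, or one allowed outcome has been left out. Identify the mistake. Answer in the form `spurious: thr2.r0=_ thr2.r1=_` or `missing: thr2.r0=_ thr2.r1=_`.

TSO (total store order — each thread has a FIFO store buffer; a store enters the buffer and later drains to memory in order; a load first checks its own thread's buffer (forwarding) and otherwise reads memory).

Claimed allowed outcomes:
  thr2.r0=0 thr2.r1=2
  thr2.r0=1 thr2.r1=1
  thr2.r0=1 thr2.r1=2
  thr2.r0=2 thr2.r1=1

outcome vector order: (thr2.r0,thr2.r1)
TSO: 5 outcomes — {0/1 0/2 1/1 1/2 2/1}
TSO∖claimed = {0/1}

missing: thr2.r0=0 thr2.r1=1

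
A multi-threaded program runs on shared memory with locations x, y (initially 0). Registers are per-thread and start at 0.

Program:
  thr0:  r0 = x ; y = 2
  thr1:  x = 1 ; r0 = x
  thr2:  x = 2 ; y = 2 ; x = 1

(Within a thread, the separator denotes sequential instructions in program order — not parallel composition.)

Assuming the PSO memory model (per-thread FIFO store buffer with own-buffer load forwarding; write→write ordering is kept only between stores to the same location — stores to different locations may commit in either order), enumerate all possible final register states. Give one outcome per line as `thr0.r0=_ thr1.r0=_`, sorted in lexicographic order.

outcome vector order: (thr0.r0,thr1.r0)
|PSO outcomes| = 6

thr0.r0=0 thr1.r0=1
thr0.r0=0 thr1.r0=2
thr0.r0=1 thr1.r0=1
thr0.r0=1 thr1.r0=2
thr0.r0=2 thr1.r0=1
thr0.r0=2 thr1.r0=2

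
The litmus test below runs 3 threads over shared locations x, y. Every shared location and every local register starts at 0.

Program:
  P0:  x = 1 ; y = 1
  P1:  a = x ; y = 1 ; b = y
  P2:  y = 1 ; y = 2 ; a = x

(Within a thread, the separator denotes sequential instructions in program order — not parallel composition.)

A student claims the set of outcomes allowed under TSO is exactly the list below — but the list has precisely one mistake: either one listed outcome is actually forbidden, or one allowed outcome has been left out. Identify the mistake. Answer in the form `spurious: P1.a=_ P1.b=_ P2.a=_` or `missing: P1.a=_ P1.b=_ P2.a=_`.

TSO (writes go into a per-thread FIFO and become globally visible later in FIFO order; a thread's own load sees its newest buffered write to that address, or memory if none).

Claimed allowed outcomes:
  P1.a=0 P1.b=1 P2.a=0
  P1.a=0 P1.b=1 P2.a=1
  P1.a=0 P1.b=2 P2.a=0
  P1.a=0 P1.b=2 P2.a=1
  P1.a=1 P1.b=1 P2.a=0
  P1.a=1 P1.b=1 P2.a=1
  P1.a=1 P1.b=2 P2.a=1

missing: P1.a=1 P1.b=2 P2.a=0

outcome vector order: (P1.a,P1.b,P2.a)
under TSO → 010, 011, 020, 021, 110, 111, 120, 121
TSO∖claimed = {120}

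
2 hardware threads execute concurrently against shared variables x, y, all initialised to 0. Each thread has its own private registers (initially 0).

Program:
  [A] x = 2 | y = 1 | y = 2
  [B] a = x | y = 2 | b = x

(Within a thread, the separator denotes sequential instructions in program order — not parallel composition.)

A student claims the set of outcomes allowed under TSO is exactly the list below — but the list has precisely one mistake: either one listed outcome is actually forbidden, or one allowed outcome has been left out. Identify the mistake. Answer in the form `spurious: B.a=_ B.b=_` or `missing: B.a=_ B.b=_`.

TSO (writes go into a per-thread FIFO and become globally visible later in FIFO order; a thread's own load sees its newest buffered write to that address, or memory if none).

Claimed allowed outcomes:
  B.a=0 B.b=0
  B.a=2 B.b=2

outcome vector order: (B.a,B.b)
under TSO → 00, 02, 22
TSO∖claimed = {02}

missing: B.a=0 B.b=2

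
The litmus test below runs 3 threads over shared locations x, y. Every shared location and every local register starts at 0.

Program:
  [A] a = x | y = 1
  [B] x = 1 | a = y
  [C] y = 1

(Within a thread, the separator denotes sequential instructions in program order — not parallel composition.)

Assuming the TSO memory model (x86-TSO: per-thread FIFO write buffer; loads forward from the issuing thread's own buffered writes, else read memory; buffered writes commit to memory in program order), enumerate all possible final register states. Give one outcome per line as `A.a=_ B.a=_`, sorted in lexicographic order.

A.a=0 B.a=0
A.a=0 B.a=1
A.a=1 B.a=0
A.a=1 B.a=1

outcome vector order: (A.a,B.a)
|TSO outcomes| = 4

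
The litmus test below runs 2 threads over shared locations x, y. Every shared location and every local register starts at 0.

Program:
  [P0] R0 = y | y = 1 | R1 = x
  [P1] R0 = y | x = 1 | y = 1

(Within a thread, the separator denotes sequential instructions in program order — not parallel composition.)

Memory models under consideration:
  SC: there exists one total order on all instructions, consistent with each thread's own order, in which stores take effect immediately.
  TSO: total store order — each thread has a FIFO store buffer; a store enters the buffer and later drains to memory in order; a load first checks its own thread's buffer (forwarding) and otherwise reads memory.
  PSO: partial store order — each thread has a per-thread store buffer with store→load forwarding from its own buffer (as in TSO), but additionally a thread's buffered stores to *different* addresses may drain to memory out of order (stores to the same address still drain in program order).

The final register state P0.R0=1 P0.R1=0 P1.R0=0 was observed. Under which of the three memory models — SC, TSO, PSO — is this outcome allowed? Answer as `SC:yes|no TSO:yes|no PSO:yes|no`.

outcome vector order: (P0.R0,P0.R1,P1.R0)
[SC] allowed = {<0 0 0>; <0 0 1>; <0 1 0>; <0 1 1>; <1 1 0>}
[TSO] allowed = {<0 0 0>; <0 0 1>; <0 1 0>; <0 1 1>; <1 1 0>}
[PSO] allowed = {<0 0 0>; <0 0 1>; <0 1 0>; <0 1 1>; <1 0 0>; <1 1 0>}
target <1 0 0> ∈ {PSO}

SC:no TSO:no PSO:yes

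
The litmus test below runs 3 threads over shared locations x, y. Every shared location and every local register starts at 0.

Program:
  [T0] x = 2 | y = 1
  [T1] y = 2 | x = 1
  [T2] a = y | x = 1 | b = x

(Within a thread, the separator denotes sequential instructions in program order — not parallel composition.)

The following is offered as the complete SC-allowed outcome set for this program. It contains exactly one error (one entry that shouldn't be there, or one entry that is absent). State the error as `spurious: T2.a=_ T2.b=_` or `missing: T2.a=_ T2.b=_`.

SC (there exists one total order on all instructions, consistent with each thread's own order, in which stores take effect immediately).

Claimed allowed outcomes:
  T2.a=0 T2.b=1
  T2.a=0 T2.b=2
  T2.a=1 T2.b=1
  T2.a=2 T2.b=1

outcome vector order: (T2.a,T2.b)
SC: 5 outcomes — {0/1; 0/2; 1/1; 2/1; 2/2}
SC∖claimed = {2/2}

missing: T2.a=2 T2.b=2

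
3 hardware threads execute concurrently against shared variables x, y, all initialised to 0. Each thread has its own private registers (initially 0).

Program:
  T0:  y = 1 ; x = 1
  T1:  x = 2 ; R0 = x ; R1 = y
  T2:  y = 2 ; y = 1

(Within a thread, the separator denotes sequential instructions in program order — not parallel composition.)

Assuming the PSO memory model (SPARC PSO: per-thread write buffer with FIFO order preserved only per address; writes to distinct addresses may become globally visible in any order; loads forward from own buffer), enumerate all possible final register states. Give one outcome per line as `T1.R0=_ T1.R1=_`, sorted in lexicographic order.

T1.R0=1 T1.R1=0
T1.R0=1 T1.R1=1
T1.R0=1 T1.R1=2
T1.R0=2 T1.R1=0
T1.R0=2 T1.R1=1
T1.R0=2 T1.R1=2

outcome vector order: (T1.R0,T1.R1)
|PSO outcomes| = 6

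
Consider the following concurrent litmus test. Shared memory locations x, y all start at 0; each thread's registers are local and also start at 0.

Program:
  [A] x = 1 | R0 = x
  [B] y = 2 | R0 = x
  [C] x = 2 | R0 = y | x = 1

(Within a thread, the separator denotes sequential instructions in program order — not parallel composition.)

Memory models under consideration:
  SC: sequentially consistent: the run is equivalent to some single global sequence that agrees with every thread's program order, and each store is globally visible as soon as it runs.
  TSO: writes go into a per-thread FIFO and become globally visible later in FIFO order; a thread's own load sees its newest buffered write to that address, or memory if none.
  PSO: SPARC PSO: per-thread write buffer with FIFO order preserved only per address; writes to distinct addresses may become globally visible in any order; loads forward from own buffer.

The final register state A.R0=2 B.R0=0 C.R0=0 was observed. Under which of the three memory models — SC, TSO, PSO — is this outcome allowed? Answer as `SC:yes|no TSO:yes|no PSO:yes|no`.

outcome vector order: (A.R0,B.R0,C.R0)
SC: 10 outcomes — {<1 0 2> <1 1 0> <1 1 2> <1 2 0> <1 2 2> <2 0 2> <2 1 0> <2 1 2> <2 2 0> <2 2 2>}
TSO: 12 outcomes — {<1 0 0> <1 0 2> <1 1 0> <1 1 2> <1 2 0> <1 2 2> <2 0 0> <2 0 2> <2 1 0> <2 1 2> <2 2 0> <2 2 2>}
PSO: 12 outcomes — {<1 0 0> <1 0 2> <1 1 0> <1 1 2> <1 2 0> <1 2 2> <2 0 0> <2 0 2> <2 1 0> <2 1 2> <2 2 0> <2 2 2>}
target <2 0 0> ∈ {TSO,PSO}

SC:no TSO:yes PSO:yes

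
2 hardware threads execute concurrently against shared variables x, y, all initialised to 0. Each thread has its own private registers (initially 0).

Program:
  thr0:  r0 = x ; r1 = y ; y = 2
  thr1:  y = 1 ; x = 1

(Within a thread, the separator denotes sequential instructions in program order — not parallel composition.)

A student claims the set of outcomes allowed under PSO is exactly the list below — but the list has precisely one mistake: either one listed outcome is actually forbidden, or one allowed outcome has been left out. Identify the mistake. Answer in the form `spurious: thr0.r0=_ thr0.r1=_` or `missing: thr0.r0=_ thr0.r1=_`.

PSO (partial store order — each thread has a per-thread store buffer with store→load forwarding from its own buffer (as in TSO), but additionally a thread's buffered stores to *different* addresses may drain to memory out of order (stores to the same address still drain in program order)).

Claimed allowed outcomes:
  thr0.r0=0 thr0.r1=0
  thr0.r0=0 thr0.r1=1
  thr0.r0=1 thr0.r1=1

missing: thr0.r0=1 thr0.r1=0

outcome vector order: (thr0.r0,thr0.r1)
under PSO → <0 0>; <0 1>; <1 0>; <1 1>
PSO∖claimed = {<1 0>}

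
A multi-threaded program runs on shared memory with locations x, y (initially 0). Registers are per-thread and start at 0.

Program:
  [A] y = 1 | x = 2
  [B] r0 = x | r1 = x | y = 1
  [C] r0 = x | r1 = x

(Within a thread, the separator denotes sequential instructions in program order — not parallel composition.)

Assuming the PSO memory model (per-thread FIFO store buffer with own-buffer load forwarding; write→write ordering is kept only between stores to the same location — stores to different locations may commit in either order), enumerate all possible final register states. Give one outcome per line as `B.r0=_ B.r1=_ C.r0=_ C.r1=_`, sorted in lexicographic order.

outcome vector order: (B.r0,B.r1,C.r0,C.r1)
|PSO outcomes| = 9

B.r0=0 B.r1=0 C.r0=0 C.r1=0
B.r0=0 B.r1=0 C.r0=0 C.r1=2
B.r0=0 B.r1=0 C.r0=2 C.r1=2
B.r0=0 B.r1=2 C.r0=0 C.r1=0
B.r0=0 B.r1=2 C.r0=0 C.r1=2
B.r0=0 B.r1=2 C.r0=2 C.r1=2
B.r0=2 B.r1=2 C.r0=0 C.r1=0
B.r0=2 B.r1=2 C.r0=0 C.r1=2
B.r0=2 B.r1=2 C.r0=2 C.r1=2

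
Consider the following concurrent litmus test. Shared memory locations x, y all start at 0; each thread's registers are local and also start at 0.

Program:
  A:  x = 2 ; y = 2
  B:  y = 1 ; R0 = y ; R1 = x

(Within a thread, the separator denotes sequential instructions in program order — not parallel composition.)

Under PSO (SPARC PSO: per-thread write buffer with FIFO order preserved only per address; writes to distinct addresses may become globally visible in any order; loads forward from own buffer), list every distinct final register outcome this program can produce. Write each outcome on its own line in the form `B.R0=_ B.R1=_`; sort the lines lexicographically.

B.R0=1 B.R1=0
B.R0=1 B.R1=2
B.R0=2 B.R1=0
B.R0=2 B.R1=2

outcome vector order: (B.R0,B.R1)
|PSO outcomes| = 4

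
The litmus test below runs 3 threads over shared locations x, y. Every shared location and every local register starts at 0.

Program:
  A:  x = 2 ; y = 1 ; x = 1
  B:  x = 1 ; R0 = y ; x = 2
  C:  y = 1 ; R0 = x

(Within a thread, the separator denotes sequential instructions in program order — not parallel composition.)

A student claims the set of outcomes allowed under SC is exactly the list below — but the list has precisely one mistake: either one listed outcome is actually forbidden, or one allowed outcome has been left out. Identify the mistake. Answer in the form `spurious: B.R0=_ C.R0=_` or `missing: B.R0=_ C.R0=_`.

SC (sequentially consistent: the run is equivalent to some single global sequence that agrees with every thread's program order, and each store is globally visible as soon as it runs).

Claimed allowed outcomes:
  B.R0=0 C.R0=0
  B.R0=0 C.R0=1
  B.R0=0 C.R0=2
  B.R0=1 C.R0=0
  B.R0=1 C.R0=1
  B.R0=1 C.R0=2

outcome vector order: (B.R0,C.R0)
SC (5): 01; 02; 10; 11; 12
claimed∖SC = {00}

spurious: B.R0=0 C.R0=0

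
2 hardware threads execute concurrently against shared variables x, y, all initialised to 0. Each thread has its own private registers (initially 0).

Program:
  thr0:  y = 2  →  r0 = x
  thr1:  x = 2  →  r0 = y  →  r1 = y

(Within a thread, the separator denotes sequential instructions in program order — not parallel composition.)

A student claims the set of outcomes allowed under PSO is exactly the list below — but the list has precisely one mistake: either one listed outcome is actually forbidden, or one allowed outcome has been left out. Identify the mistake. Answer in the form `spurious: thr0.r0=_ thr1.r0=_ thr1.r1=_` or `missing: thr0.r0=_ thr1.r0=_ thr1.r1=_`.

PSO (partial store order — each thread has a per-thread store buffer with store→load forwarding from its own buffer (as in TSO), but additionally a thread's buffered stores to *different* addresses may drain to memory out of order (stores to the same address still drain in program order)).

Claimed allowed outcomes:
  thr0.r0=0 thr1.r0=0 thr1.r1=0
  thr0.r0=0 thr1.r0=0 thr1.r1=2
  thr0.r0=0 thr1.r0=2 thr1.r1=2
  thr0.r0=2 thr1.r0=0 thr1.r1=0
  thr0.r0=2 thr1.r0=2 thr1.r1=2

missing: thr0.r0=2 thr1.r0=0 thr1.r1=2

outcome vector order: (thr0.r0,thr1.r0,thr1.r1)
under PSO → 000, 002, 022, 200, 202, 222
PSO∖claimed = {202}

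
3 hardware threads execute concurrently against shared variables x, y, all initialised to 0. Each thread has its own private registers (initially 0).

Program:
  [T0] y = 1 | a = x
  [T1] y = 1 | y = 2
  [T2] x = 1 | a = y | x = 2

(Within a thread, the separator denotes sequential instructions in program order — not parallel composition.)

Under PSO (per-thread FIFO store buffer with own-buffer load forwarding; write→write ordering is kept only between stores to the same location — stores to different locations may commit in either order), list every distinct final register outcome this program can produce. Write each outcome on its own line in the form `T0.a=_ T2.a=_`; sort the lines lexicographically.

T0.a=0 T2.a=0
T0.a=0 T2.a=1
T0.a=0 T2.a=2
T0.a=1 T2.a=0
T0.a=1 T2.a=1
T0.a=1 T2.a=2
T0.a=2 T2.a=0
T0.a=2 T2.a=1
T0.a=2 T2.a=2

outcome vector order: (T0.a,T2.a)
|PSO outcomes| = 9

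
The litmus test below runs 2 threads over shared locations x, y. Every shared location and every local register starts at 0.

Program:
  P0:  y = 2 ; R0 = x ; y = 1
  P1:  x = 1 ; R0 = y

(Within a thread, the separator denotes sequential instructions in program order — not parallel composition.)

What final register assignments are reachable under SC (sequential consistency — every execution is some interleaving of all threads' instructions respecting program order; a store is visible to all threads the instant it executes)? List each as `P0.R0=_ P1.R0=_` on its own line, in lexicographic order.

outcome vector order: (P0.R0,P1.R0)
|SC outcomes| = 5

P0.R0=0 P1.R0=1
P0.R0=0 P1.R0=2
P0.R0=1 P1.R0=0
P0.R0=1 P1.R0=1
P0.R0=1 P1.R0=2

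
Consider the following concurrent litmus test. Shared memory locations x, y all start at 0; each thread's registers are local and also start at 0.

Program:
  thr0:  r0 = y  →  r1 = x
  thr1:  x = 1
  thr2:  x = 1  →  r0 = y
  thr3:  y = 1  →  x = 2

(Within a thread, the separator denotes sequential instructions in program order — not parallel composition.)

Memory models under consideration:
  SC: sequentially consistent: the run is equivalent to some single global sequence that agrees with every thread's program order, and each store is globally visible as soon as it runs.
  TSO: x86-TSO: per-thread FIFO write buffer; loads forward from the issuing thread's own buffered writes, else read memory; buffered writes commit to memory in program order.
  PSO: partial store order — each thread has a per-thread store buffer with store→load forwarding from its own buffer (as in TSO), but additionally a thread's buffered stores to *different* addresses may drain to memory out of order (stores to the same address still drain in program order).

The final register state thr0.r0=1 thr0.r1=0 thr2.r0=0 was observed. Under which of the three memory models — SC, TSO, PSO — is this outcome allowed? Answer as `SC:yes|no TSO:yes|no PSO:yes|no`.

outcome vector order: (thr0.r0,thr0.r1,thr2.r0)
SC (11): <0 0 0>, <0 0 1>, <0 1 0>, <0 1 1>, <0 2 0>, <0 2 1>, <1 0 1>, <1 1 0>, <1 1 1>, <1 2 0>, <1 2 1>
TSO (12): <0 0 0>, <0 0 1>, <0 1 0>, <0 1 1>, <0 2 0>, <0 2 1>, <1 0 0>, <1 0 1>, <1 1 0>, <1 1 1>, <1 2 0>, <1 2 1>
PSO (12): <0 0 0>, <0 0 1>, <0 1 0>, <0 1 1>, <0 2 0>, <0 2 1>, <1 0 0>, <1 0 1>, <1 1 0>, <1 1 1>, <1 2 0>, <1 2 1>
target <1 0 0> ∈ {TSO,PSO}

SC:no TSO:yes PSO:yes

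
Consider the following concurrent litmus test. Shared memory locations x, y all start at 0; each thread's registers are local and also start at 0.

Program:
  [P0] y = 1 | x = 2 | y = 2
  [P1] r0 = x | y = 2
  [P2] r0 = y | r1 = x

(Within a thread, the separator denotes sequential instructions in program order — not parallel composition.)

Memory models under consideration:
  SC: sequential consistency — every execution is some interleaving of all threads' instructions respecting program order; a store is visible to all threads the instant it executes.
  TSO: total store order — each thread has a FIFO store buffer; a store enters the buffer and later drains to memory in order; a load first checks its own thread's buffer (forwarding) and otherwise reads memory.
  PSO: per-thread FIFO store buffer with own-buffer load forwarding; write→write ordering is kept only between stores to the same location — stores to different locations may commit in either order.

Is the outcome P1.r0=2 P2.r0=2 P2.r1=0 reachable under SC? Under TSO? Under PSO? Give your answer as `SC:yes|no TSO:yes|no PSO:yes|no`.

outcome vector order: (P1.r0,P2.r0,P2.r1)
SC (11): <0 0 0>, <0 0 2>, <0 1 0>, <0 1 2>, <0 2 0>, <0 2 2>, <2 0 0>, <2 0 2>, <2 1 0>, <2 1 2>, <2 2 2>
TSO (11): <0 0 0>, <0 0 2>, <0 1 0>, <0 1 2>, <0 2 0>, <0 2 2>, <2 0 0>, <2 0 2>, <2 1 0>, <2 1 2>, <2 2 2>
PSO (12): <0 0 0>, <0 0 2>, <0 1 0>, <0 1 2>, <0 2 0>, <0 2 2>, <2 0 0>, <2 0 2>, <2 1 0>, <2 1 2>, <2 2 0>, <2 2 2>
target <2 2 0> ∈ {PSO}

SC:no TSO:no PSO:yes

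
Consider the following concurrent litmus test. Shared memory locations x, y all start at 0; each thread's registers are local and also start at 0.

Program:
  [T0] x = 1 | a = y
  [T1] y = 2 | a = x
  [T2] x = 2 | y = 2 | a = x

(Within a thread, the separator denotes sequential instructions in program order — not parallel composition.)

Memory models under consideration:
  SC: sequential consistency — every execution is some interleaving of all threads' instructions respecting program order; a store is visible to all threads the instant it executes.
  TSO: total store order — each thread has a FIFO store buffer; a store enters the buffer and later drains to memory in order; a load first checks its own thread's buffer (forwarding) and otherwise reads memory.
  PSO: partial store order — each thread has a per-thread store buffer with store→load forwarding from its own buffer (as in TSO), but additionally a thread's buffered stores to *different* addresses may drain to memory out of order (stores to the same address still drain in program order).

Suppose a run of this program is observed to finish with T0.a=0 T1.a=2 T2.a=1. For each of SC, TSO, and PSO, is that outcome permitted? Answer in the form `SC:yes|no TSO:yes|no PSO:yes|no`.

outcome vector order: (T0.a,T1.a,T2.a)
under SC → <0 1 1>, <0 1 2>, <0 2 2>, <2 0 1>, <2 0 2>, <2 1 1>, <2 1 2>, <2 2 1>, <2 2 2>
under TSO → <0 0 1>, <0 0 2>, <0 1 1>, <0 1 2>, <0 2 1>, <0 2 2>, <2 0 1>, <2 0 2>, <2 1 1>, <2 1 2>, <2 2 1>, <2 2 2>
under PSO → <0 0 1>, <0 0 2>, <0 1 1>, <0 1 2>, <0 2 1>, <0 2 2>, <2 0 1>, <2 0 2>, <2 1 1>, <2 1 2>, <2 2 1>, <2 2 2>
target <0 2 1> ∈ {TSO,PSO}

SC:no TSO:yes PSO:yes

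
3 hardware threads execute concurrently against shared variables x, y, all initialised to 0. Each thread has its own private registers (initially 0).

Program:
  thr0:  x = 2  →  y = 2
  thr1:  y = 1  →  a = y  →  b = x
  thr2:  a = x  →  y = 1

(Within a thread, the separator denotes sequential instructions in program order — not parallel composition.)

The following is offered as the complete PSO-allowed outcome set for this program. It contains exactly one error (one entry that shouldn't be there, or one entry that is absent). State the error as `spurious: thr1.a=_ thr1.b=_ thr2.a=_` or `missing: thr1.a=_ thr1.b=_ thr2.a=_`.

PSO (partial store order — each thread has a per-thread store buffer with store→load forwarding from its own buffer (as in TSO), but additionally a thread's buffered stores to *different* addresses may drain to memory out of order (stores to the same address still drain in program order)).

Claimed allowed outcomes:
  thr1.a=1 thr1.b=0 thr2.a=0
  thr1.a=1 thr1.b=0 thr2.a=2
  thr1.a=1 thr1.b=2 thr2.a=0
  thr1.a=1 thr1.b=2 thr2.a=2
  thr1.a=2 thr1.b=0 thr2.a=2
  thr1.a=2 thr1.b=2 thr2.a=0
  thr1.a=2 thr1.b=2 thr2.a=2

outcome vector order: (thr1.a,thr1.b,thr2.a)
PSO (8): <1 0 0>; <1 0 2>; <1 2 0>; <1 2 2>; <2 0 0>; <2 0 2>; <2 2 0>; <2 2 2>
PSO∖claimed = {<2 0 0>}

missing: thr1.a=2 thr1.b=0 thr2.a=0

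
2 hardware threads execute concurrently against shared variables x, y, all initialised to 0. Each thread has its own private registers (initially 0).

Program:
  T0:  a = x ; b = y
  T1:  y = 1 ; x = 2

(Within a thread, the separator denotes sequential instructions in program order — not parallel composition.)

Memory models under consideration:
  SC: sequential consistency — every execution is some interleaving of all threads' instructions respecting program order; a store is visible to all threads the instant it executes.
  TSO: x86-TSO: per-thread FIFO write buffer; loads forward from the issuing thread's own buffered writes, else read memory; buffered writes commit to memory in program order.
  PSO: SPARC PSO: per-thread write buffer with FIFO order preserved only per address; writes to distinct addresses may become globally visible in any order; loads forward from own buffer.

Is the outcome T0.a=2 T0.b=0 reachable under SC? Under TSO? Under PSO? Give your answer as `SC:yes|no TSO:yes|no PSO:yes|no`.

SC:no TSO:no PSO:yes

outcome vector order: (T0.a,T0.b)
under SC → (0,0) (0,1) (2,1)
under TSO → (0,0) (0,1) (2,1)
under PSO → (0,0) (0,1) (2,0) (2,1)
target (2,0) ∈ {PSO}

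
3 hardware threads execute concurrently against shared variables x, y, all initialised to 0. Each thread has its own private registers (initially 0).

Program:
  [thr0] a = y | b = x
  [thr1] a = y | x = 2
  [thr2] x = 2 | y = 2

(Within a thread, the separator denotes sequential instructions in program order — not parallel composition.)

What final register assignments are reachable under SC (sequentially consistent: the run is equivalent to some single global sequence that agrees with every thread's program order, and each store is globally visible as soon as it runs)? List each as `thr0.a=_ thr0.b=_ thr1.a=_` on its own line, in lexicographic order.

outcome vector order: (thr0.a,thr0.b,thr1.a)
|SC outcomes| = 6

thr0.a=0 thr0.b=0 thr1.a=0
thr0.a=0 thr0.b=0 thr1.a=2
thr0.a=0 thr0.b=2 thr1.a=0
thr0.a=0 thr0.b=2 thr1.a=2
thr0.a=2 thr0.b=2 thr1.a=0
thr0.a=2 thr0.b=2 thr1.a=2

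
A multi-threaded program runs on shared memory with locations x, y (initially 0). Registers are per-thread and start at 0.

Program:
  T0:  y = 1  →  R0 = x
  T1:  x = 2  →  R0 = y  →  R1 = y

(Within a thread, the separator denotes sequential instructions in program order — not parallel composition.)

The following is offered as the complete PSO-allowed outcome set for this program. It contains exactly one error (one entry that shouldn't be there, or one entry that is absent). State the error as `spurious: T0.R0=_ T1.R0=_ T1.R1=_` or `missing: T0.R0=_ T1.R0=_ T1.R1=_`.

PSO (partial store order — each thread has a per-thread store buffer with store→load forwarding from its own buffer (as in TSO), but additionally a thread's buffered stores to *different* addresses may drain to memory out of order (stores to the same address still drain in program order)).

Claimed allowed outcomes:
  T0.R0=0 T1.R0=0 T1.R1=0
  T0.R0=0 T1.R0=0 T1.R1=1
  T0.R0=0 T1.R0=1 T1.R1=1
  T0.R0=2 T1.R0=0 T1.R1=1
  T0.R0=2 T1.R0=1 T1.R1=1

outcome vector order: (T0.R0,T1.R0,T1.R1)
under PSO → 0/0/0, 0/0/1, 0/1/1, 2/0/0, 2/0/1, 2/1/1
PSO∖claimed = {2/0/0}

missing: T0.R0=2 T1.R0=0 T1.R1=0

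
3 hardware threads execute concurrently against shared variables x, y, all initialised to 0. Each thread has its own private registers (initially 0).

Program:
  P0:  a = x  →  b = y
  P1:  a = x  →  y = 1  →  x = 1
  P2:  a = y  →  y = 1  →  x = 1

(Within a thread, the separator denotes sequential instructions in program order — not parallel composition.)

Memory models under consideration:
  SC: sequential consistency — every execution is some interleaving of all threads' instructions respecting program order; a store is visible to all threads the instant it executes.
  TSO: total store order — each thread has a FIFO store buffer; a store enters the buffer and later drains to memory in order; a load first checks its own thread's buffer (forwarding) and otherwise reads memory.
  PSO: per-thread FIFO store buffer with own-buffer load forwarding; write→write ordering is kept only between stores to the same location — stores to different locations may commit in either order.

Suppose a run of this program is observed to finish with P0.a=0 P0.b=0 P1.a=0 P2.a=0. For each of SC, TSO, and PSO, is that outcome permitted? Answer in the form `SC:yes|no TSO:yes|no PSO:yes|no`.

SC:yes TSO:yes PSO:yes

outcome vector order: (P0.a,P0.b,P1.a,P2.a)
under SC → <0 0 0 0>, <0 0 0 1>, <0 0 1 0>, <0 1 0 0>, <0 1 0 1>, <0 1 1 0>, <1 1 0 0>, <1 1 0 1>, <1 1 1 0>
under TSO → <0 0 0 0>, <0 0 0 1>, <0 0 1 0>, <0 1 0 0>, <0 1 0 1>, <0 1 1 0>, <1 1 0 0>, <1 1 0 1>, <1 1 1 0>
under PSO → <0 0 0 0>, <0 0 0 1>, <0 0 1 0>, <0 1 0 0>, <0 1 0 1>, <0 1 1 0>, <1 0 0 0>, <1 0 0 1>, <1 0 1 0>, <1 1 0 0>, <1 1 0 1>, <1 1 1 0>
target <0 0 0 0> ∈ {SC,TSO,PSO}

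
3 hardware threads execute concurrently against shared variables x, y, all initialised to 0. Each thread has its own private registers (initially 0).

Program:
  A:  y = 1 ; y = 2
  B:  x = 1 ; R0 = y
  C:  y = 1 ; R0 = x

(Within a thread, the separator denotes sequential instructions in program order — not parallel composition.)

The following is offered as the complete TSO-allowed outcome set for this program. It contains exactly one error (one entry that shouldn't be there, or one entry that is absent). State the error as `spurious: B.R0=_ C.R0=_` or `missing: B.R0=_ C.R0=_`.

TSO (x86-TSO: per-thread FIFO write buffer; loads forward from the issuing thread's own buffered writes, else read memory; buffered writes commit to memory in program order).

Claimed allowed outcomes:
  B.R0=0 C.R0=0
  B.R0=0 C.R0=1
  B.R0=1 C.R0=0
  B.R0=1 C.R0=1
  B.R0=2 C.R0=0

missing: B.R0=2 C.R0=1

outcome vector order: (B.R0,C.R0)
under TSO → 00, 01, 10, 11, 20, 21
TSO∖claimed = {21}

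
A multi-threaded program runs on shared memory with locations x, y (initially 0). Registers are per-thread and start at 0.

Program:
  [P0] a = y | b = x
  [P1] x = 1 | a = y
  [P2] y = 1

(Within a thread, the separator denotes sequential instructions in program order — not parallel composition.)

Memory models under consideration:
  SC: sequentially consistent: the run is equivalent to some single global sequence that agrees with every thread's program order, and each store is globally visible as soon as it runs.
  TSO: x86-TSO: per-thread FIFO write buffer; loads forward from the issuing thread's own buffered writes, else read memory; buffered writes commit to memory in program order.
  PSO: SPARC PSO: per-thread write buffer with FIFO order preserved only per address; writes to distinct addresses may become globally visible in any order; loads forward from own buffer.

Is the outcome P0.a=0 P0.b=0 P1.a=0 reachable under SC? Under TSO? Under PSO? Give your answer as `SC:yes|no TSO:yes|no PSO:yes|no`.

outcome vector order: (P0.a,P0.b,P1.a)
SC (7): 0/0/0 0/0/1 0/1/0 0/1/1 1/0/1 1/1/0 1/1/1
TSO (8): 0/0/0 0/0/1 0/1/0 0/1/1 1/0/0 1/0/1 1/1/0 1/1/1
PSO (8): 0/0/0 0/0/1 0/1/0 0/1/1 1/0/0 1/0/1 1/1/0 1/1/1
target 0/0/0 ∈ {SC,TSO,PSO}

SC:yes TSO:yes PSO:yes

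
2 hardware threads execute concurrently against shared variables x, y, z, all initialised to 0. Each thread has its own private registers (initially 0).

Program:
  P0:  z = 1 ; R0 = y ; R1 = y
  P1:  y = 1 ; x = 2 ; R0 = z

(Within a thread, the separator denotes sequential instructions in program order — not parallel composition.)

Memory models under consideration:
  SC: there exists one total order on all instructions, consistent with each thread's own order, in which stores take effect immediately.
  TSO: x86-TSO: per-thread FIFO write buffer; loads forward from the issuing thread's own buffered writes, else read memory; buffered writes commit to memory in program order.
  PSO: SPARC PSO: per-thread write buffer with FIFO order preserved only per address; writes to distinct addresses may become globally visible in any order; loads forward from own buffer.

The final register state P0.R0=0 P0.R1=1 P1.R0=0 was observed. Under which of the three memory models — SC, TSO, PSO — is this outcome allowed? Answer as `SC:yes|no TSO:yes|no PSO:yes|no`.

outcome vector order: (P0.R0,P0.R1,P1.R0)
SC (4): 001; 011; 110; 111
TSO (6): 000; 001; 010; 011; 110; 111
PSO (6): 000; 001; 010; 011; 110; 111
target 010 ∈ {TSO,PSO}

SC:no TSO:yes PSO:yes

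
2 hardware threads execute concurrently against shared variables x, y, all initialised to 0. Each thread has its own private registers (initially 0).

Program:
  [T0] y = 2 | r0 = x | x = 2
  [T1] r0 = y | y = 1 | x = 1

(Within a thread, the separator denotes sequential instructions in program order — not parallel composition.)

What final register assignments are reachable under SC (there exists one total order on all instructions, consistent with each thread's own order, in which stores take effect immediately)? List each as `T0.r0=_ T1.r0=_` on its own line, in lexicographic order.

T0.r0=0 T1.r0=0
T0.r0=0 T1.r0=2
T0.r0=1 T1.r0=0
T0.r0=1 T1.r0=2

outcome vector order: (T0.r0,T1.r0)
|SC outcomes| = 4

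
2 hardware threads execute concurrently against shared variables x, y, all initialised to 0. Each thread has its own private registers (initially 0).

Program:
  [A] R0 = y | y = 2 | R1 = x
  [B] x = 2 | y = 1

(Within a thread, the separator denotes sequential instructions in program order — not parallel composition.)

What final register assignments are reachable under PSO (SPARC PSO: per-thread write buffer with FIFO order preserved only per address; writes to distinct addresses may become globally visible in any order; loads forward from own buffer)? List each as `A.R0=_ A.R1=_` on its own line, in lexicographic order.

A.R0=0 A.R1=0
A.R0=0 A.R1=2
A.R0=1 A.R1=0
A.R0=1 A.R1=2

outcome vector order: (A.R0,A.R1)
|PSO outcomes| = 4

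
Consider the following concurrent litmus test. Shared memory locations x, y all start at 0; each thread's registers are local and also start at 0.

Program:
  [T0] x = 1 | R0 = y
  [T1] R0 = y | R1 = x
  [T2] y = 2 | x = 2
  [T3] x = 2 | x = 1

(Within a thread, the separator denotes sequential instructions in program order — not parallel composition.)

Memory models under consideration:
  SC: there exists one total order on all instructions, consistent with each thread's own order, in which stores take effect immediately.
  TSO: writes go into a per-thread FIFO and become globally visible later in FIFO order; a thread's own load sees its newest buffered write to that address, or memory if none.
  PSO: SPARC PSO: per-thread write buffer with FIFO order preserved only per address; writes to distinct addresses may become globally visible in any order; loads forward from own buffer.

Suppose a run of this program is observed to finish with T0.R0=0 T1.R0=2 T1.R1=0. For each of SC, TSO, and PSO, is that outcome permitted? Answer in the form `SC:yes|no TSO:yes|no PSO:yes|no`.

SC:no TSO:yes PSO:yes

outcome vector order: (T0.R0,T1.R0,T1.R1)
under SC → <0 0 0>, <0 0 1>, <0 0 2>, <0 2 1>, <0 2 2>, <2 0 0>, <2 0 1>, <2 0 2>, <2 2 0>, <2 2 1>, <2 2 2>
under TSO → <0 0 0>, <0 0 1>, <0 0 2>, <0 2 0>, <0 2 1>, <0 2 2>, <2 0 0>, <2 0 1>, <2 0 2>, <2 2 0>, <2 2 1>, <2 2 2>
under PSO → <0 0 0>, <0 0 1>, <0 0 2>, <0 2 0>, <0 2 1>, <0 2 2>, <2 0 0>, <2 0 1>, <2 0 2>, <2 2 0>, <2 2 1>, <2 2 2>
target <0 2 0> ∈ {TSO,PSO}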